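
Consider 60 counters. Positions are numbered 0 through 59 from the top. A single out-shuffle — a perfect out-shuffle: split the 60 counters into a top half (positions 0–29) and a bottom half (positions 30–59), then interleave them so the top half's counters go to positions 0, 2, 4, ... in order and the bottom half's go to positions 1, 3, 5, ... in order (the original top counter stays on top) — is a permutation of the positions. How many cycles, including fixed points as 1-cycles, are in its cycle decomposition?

Trace each unvisited position around until it returns:
(0) (1 2 4 8 16 32 ... len 58) (59)
3 cycles in total.

3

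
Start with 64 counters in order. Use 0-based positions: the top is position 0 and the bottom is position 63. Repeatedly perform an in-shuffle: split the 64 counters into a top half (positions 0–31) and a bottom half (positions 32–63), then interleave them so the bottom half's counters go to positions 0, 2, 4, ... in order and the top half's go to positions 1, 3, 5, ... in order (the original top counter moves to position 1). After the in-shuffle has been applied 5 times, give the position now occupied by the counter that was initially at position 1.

63

Track the counter's position through each in-shuffle:
1 → 3 → 7 → 15 → 31 → 63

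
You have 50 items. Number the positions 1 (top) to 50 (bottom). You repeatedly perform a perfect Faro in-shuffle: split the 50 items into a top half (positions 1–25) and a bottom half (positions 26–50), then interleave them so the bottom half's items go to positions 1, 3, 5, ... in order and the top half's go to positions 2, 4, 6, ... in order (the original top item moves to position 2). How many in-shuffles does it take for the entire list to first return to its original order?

The in-shuffle permutes the 50 positions with cycle lengths [2, 8, 8, 8, 8, 8, 8].
Every item is home exactly when every cycle has completed a whole number of laps, i.e. after lcm(2, 8) = 8 in-shuffles.

8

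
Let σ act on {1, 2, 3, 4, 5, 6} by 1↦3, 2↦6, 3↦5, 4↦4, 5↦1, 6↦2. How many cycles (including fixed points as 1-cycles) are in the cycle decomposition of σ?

3

Cycle decomposition: (1 3 5) (2 6) (4).
3 cycles.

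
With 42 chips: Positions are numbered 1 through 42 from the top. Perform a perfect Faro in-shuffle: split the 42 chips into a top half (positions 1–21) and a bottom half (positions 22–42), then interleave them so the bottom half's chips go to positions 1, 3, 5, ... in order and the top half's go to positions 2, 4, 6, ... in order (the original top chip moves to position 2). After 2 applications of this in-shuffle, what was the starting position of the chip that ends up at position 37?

20

Work backwards from position 37, undoing one in-shuffle at a time:
37 ← 40 ← 20
So the chip now at position 37 started at position 20.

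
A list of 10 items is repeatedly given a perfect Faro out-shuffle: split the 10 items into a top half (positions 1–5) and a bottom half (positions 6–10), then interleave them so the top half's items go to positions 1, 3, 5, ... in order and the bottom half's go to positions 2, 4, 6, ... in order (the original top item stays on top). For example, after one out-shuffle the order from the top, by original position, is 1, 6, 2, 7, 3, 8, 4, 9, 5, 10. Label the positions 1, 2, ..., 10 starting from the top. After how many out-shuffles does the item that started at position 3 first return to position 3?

Follow position 3 under repeated out-shuffles:
3 → 5 → 9 → 8 → 6 → 2 → 3
It first returns after 6 out-shuffles.

6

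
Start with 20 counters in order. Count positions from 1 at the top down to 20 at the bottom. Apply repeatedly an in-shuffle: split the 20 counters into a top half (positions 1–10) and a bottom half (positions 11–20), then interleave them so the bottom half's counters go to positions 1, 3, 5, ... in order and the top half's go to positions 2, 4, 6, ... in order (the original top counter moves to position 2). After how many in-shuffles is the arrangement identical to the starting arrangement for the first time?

The in-shuffle permutes the 20 positions with cycle lengths [2, 3, 3, 6, 6].
Every counter is home exactly when every cycle has completed a whole number of laps, i.e. after lcm(2, 3, 6) = 6 in-shuffles.

6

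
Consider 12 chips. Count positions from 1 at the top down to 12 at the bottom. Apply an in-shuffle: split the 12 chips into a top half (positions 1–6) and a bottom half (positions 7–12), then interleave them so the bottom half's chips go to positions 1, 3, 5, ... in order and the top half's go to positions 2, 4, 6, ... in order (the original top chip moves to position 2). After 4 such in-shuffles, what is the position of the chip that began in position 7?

Track the chip's position through each in-shuffle:
7 → 1 → 2 → 4 → 8

8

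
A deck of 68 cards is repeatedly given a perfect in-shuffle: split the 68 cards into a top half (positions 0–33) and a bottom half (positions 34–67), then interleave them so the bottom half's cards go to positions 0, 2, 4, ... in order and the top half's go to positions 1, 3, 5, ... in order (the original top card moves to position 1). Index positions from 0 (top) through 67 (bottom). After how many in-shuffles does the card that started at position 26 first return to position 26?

11

Follow position 26 under repeated in-shuffles:
26 → 53 → 38 → 8 → 17 → 35 → 2 → 5 → 11 → 23 → 47 → 26
It first returns after 11 in-shuffles.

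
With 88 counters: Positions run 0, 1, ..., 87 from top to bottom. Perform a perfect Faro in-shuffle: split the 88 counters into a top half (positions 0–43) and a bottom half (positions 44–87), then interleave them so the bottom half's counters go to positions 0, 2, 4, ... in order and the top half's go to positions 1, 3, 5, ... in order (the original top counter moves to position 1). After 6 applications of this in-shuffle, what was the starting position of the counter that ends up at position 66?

7

Work backwards from position 66, undoing one in-shuffle at a time:
66 ← 77 ← 38 ← 63 ← 31 ← 15 ← 7
So the counter now at position 66 started at position 7.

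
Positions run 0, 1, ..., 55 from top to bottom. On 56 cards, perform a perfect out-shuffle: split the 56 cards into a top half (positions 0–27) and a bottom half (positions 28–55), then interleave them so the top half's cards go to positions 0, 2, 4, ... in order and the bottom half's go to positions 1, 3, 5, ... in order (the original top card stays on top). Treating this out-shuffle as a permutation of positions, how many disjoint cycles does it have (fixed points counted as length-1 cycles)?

Trace each unvisited position around until it returns:
(0) (1 2 4 8 16 32 ... len 20) (3 6 12 24 48 41 ... len 20) (5 10 20 40 25 50 45 35 15 30) (11 22 44 33) (55)
6 cycles in total.

6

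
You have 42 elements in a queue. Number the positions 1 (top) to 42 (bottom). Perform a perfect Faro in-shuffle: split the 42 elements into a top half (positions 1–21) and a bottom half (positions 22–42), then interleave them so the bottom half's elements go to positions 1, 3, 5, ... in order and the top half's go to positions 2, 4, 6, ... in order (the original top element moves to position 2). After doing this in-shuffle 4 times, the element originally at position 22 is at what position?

8

Track the element's position through each in-shuffle:
22 → 1 → 2 → 4 → 8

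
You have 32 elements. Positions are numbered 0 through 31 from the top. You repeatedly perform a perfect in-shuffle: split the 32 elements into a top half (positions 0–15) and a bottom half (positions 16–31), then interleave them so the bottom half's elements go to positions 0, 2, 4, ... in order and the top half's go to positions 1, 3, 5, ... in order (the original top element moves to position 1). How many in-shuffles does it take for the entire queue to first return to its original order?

The in-shuffle permutes the 32 positions with cycle lengths [2, 10, 10, 10].
Every element is home exactly when every cycle has completed a whole number of laps, i.e. after lcm(2, 10) = 10 in-shuffles.

10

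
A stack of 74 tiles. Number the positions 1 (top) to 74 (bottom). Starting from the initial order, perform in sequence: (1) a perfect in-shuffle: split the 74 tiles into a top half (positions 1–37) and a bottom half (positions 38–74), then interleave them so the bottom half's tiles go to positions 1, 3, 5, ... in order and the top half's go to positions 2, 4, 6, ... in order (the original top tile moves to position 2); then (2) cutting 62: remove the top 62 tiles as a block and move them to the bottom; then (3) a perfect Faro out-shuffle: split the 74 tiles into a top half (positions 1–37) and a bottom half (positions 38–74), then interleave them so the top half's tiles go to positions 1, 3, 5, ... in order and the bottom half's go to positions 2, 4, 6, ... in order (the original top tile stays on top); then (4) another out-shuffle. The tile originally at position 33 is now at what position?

Track the tile from position 33 forward through each operation:
  after op 1 (in-shuffle): 33 → 66
  after op 2 (cut 62): 66 → 4
  after op 3 (out-shuffle): 4 → 7
  after op 4 (out-shuffle): 7 → 13

13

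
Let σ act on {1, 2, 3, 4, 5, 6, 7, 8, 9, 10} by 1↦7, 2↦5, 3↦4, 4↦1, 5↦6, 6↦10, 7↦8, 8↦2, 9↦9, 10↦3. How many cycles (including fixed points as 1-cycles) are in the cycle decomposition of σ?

Cycle decomposition: (1 7 8 2 5 6 10 3 4) (9).
2 cycles.

2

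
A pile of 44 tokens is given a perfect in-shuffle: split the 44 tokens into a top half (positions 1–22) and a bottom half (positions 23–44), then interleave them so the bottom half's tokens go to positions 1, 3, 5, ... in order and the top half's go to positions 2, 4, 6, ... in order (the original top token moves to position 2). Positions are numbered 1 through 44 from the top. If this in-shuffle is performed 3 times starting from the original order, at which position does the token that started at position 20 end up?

25

Track the token's position through each in-shuffle:
20 → 40 → 35 → 25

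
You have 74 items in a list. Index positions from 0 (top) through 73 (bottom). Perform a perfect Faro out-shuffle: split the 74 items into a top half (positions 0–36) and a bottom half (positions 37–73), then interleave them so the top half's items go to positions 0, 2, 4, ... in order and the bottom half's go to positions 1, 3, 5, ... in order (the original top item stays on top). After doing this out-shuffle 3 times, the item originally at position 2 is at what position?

Track the item's position through each out-shuffle:
2 → 4 → 8 → 16

16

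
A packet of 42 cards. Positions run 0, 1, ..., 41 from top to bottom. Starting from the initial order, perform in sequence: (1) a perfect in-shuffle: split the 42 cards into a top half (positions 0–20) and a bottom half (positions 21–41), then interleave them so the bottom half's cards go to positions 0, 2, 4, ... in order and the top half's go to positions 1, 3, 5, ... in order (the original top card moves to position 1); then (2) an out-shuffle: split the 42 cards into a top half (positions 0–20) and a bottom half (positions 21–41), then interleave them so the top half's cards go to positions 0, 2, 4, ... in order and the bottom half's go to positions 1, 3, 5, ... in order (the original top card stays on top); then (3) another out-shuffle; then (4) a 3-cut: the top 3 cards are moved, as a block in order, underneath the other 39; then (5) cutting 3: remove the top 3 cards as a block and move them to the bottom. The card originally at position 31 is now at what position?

Track the card from position 31 forward through each operation:
  after op 1 (in-shuffle): 31 → 20
  after op 2 (out-shuffle): 20 → 40
  after op 3 (out-shuffle): 40 → 39
  after op 4 (cut 3): 39 → 36
  after op 5 (cut 3): 36 → 33

33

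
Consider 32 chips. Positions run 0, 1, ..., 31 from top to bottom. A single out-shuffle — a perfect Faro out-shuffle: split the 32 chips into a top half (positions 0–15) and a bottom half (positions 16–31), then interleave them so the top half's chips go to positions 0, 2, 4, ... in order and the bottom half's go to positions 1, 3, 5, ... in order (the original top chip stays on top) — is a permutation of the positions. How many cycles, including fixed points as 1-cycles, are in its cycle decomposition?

8

Trace each unvisited position around until it returns:
(0) (1 2 4 8 16) (3 6 12 24 17) (5 10 20 9 18) (7 14 28 25 19) (11 22 13 26 21) (15 30 29 27 23) (31)
8 cycles in total.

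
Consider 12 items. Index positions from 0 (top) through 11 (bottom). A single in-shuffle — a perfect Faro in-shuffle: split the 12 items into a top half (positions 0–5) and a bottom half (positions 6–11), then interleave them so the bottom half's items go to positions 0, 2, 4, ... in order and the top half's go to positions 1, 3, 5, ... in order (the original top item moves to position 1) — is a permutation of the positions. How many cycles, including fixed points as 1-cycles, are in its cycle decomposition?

Trace each unvisited position around until it returns:
(0 1 3 7 2 5 ... len 12)
1 cycle in total.

1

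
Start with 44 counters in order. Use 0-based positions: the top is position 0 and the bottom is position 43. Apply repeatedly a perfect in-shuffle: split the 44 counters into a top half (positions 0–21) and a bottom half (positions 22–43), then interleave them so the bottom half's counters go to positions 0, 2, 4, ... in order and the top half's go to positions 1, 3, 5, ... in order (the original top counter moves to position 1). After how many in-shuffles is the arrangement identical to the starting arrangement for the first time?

12

The in-shuffle permutes the 44 positions with cycle lengths [2, 4, 4, 4, 6, 12, 12].
Every counter is home exactly when every cycle has completed a whole number of laps, i.e. after lcm(2, 4, 6, 12) = 12 in-shuffles.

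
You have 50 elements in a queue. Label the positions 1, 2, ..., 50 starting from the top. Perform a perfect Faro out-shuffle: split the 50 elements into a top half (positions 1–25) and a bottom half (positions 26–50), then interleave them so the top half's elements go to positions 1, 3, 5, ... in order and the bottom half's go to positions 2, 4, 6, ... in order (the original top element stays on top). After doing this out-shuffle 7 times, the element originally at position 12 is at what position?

37

Track the element's position through each out-shuffle:
12 → 23 → 45 → 40 → 30 → 10 → 19 → 37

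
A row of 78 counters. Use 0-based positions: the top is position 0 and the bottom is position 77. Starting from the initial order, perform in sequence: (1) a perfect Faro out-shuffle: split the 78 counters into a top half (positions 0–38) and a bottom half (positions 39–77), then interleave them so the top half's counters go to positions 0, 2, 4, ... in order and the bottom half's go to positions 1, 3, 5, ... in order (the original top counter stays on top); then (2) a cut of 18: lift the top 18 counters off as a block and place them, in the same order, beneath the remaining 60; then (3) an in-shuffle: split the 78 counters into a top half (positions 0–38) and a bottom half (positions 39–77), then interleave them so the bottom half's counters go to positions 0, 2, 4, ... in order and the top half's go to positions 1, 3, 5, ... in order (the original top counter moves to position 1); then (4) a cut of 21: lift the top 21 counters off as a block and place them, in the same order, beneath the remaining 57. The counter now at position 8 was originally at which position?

16

Undo the operations in reverse order, starting from position 8:
  undo op 4 (cut 21): 8 ← 29
  undo op 3 (in-shuffle, from top half): 29 ← 14
  undo op 2 (cut 18): 14 ← 32
  undo op 1 (out-shuffle, from top half): 32 ← 16
So the counter at position 8 came from original position 16.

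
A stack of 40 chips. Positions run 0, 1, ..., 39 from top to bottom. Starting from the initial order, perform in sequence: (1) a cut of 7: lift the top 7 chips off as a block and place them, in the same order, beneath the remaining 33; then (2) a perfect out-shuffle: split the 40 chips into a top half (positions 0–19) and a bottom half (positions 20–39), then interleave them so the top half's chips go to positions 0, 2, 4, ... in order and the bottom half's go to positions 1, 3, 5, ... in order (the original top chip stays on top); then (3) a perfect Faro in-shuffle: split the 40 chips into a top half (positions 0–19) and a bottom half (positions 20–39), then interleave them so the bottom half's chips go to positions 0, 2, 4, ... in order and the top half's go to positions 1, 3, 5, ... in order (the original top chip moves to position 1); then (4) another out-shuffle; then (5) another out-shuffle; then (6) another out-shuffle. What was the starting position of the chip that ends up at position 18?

20

Undo the operations in reverse order, starting from position 18:
  undo op 6 (out-shuffle, from top half): 18 ← 9
  undo op 5 (out-shuffle, from bottom half): 9 ← 24
  undo op 4 (out-shuffle, from top half): 24 ← 12
  undo op 3 (in-shuffle, from bottom half): 12 ← 26
  undo op 2 (out-shuffle, from top half): 26 ← 13
  undo op 1 (cut 7): 13 ← 20
So the chip at position 18 came from original position 20.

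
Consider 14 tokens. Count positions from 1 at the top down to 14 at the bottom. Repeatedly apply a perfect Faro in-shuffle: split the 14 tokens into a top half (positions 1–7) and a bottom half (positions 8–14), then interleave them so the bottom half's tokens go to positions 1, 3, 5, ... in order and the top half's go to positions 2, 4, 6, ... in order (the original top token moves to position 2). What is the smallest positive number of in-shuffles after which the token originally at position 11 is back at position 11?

Follow position 11 under repeated in-shuffles:
11 → 7 → 14 → 13 → 11
It first returns after 4 in-shuffles.

4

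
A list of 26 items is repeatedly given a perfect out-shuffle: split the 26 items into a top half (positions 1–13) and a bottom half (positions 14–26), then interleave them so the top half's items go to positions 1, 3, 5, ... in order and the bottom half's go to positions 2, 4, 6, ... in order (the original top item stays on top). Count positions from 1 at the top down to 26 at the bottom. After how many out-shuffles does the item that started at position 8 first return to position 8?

Follow position 8 under repeated out-shuffles:
8 → 15 → 4 → 7 → 13 → 25 → 24 → 22 → 18 → 10 → 19 → 12 → 23 → 20 → 14 → 2 → 3 → 5 → 9 → 17 → 8
It first returns after 20 out-shuffles.

20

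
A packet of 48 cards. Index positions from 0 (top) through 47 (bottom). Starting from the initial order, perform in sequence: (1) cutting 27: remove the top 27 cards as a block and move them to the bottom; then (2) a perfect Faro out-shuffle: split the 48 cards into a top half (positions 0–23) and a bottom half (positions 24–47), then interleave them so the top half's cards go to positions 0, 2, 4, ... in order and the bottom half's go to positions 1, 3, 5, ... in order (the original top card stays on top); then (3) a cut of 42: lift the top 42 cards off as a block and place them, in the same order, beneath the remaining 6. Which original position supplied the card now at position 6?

27

Undo the operations in reverse order, starting from position 6:
  undo op 3 (cut 42): 6 ← 0
  undo op 2 (out-shuffle, from top half): 0 ← 0
  undo op 1 (cut 27): 0 ← 27
So the card at position 6 came from original position 27.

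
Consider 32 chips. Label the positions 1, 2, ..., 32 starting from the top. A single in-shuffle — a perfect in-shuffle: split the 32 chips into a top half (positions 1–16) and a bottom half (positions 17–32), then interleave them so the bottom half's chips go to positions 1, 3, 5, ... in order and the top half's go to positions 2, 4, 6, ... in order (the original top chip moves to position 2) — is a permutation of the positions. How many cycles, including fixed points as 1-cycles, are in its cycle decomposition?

Trace each unvisited position around until it returns:
(1 2 4 8 16 32 31 29 25 17) (3 6 12 24 15 30 27 21 9 18) (5 10 20 7 14 28 23 13 26 19) (11 22)
4 cycles in total.

4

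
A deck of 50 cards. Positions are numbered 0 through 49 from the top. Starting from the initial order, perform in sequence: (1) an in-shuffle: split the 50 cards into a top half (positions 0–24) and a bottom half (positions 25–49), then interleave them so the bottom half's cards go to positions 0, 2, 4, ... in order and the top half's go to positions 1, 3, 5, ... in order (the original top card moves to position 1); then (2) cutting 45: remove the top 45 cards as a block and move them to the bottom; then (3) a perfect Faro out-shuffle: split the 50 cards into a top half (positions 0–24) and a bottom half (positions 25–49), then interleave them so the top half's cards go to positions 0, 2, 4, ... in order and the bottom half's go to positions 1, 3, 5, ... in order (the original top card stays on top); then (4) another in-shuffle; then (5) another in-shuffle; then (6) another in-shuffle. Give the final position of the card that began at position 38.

Track the card from position 38 forward through each operation:
  after op 1 (in-shuffle): 38 → 26
  after op 2 (cut 45): 26 → 31
  after op 3 (out-shuffle): 31 → 13
  after op 4 (in-shuffle): 13 → 27
  after op 5 (in-shuffle): 27 → 4
  after op 6 (in-shuffle): 4 → 9

9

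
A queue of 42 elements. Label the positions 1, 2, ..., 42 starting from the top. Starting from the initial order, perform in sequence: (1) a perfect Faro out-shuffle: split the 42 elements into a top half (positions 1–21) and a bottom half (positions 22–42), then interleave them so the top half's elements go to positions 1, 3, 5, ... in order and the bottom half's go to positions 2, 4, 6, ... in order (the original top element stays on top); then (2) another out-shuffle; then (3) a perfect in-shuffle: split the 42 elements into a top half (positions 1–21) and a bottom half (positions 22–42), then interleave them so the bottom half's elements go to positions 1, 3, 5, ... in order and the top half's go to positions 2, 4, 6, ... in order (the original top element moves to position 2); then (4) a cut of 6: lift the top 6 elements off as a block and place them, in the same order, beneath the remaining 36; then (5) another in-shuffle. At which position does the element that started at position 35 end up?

1

Track the element from position 35 forward through each operation:
  after op 1 (out-shuffle): 35 → 28
  after op 2 (out-shuffle): 28 → 14
  after op 3 (in-shuffle): 14 → 28
  after op 4 (cut 6): 28 → 22
  after op 5 (in-shuffle): 22 → 1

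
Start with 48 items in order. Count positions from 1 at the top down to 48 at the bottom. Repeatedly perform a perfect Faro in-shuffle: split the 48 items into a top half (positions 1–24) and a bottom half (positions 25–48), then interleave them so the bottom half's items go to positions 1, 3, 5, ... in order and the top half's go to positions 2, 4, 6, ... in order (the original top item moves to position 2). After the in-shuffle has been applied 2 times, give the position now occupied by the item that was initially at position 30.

Track the item's position through each in-shuffle:
30 → 11 → 22

22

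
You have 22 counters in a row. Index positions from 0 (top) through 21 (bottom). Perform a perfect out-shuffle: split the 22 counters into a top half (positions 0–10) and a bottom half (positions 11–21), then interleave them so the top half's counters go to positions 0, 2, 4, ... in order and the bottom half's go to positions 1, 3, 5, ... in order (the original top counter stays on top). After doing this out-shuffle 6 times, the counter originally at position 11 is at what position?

Track the counter's position through each out-shuffle:
11 → 1 → 2 → 4 → 8 → 16 → 11

11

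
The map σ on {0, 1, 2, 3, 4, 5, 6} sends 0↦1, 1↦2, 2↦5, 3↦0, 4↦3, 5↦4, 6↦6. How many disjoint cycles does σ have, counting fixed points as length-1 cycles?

2

Cycle decomposition: (0 1 2 5 4 3) (6).
2 cycles.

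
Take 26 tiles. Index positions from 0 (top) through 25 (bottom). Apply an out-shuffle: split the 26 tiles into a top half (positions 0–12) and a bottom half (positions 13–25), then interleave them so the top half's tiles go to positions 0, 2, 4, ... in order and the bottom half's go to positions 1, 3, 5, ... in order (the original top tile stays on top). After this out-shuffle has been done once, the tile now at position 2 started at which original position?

1

Work backwards from position 2, undoing one out-shuffle at a time:
2 ← 1
So the tile now at position 2 started at position 1.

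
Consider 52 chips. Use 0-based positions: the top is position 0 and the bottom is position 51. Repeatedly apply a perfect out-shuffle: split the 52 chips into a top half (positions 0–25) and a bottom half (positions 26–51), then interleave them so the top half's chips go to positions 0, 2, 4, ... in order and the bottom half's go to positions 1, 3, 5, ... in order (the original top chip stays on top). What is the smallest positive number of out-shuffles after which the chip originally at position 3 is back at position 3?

8

Follow position 3 under repeated out-shuffles:
3 → 6 → 12 → 24 → 48 → 45 → 39 → 27 → 3
It first returns after 8 out-shuffles.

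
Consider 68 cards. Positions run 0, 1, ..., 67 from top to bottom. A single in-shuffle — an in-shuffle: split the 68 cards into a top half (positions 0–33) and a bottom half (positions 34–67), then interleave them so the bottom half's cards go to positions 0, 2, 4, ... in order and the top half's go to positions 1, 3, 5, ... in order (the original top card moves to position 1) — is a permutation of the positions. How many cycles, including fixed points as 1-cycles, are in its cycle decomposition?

Trace each unvisited position around until it returns:
(0 1 3 7 15 31 ... len 22) (2 5 11 23 47 26 ... len 11) (4 9 19 39 10 21 ... len 22) (14 29 59 50 32 65 ... len 11) (22 45)
5 cycles in total.

5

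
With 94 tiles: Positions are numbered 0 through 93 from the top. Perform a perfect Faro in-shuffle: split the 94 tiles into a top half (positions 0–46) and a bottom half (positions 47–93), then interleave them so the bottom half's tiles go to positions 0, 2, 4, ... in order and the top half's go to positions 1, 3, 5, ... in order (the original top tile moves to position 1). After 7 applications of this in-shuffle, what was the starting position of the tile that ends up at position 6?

Work backwards from position 6, undoing one in-shuffle at a time:
6 ← 50 ← 72 ← 83 ← 41 ← 20 ← 57 ← 28
So the tile now at position 6 started at position 28.

28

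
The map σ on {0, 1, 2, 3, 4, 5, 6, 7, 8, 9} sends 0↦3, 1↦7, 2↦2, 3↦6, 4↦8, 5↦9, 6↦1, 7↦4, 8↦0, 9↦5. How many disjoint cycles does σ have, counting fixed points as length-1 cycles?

Cycle decomposition: (0 3 6 1 7 4 8) (2) (5 9).
3 cycles.

3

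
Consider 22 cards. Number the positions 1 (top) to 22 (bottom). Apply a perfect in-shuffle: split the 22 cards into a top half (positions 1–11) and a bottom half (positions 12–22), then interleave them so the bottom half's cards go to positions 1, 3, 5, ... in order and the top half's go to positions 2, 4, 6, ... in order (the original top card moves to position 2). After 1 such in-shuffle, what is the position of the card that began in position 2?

Track the card's position through each in-shuffle:
2 → 4

4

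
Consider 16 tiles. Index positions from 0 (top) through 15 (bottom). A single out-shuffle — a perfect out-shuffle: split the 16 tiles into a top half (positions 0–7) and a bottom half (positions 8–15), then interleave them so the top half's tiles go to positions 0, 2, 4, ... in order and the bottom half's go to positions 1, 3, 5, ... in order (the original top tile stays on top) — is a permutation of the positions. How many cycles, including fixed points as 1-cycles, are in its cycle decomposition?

Trace each unvisited position around until it returns:
(0) (1 2 4 8) (3 6 12 9) (5 10) (7 14 13 11) (15)
6 cycles in total.

6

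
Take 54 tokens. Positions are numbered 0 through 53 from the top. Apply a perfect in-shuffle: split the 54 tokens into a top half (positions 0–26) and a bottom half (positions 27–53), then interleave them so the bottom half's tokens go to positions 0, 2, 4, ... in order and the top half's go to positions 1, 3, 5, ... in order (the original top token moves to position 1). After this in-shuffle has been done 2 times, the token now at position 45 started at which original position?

Work backwards from position 45, undoing one in-shuffle at a time:
45 ← 22 ← 38
So the token now at position 45 started at position 38.

38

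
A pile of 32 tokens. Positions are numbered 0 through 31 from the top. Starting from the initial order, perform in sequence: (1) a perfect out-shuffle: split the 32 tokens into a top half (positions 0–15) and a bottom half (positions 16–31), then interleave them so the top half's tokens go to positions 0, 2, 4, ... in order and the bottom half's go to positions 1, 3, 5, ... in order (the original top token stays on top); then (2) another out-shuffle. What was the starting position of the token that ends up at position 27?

30

Undo the operations in reverse order, starting from position 27:
  undo op 2 (out-shuffle, from bottom half): 27 ← 29
  undo op 1 (out-shuffle, from bottom half): 29 ← 30
So the token at position 27 came from original position 30.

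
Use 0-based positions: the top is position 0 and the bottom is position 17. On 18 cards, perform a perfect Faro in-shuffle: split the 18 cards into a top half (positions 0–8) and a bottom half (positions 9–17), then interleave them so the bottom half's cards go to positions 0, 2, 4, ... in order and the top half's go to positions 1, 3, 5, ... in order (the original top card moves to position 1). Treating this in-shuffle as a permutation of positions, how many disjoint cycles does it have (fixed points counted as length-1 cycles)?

Trace each unvisited position around until it returns:
(0 1 3 7 15 12 ... len 18)
1 cycle in total.

1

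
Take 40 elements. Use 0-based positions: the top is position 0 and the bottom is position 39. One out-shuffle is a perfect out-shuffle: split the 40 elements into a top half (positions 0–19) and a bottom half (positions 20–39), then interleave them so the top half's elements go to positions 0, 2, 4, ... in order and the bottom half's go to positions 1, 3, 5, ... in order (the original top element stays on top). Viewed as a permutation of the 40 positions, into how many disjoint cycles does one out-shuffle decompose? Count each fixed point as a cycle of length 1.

6

Trace each unvisited position around until it returns:
(0) (1 2 4 8 16 32 ... len 12) (3 6 12 24 9 18 ... len 12) (7 14 28 17 34 29 ... len 12) (13 26) (39)
6 cycles in total.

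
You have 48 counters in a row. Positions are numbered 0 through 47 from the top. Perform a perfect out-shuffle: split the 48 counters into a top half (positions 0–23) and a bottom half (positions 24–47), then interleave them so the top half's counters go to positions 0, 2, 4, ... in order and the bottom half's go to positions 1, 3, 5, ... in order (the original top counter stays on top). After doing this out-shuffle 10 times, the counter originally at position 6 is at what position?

34

Track the counter's position through each out-shuffle:
6 → 12 → 24 → 1 → 2 → 4 → 8 → 16 → 32 → 17 → 34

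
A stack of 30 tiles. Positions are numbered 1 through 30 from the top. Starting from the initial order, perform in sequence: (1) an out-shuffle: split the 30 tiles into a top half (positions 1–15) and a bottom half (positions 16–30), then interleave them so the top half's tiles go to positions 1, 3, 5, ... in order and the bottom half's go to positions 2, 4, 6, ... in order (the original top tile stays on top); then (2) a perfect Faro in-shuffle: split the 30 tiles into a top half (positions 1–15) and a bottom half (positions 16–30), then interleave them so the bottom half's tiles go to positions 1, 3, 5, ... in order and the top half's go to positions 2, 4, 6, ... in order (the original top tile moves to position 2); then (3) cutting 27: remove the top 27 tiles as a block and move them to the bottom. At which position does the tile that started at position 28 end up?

24

Track the tile from position 28 forward through each operation:
  after op 1 (out-shuffle): 28 → 26
  after op 2 (in-shuffle): 26 → 21
  after op 3 (cut 27): 21 → 24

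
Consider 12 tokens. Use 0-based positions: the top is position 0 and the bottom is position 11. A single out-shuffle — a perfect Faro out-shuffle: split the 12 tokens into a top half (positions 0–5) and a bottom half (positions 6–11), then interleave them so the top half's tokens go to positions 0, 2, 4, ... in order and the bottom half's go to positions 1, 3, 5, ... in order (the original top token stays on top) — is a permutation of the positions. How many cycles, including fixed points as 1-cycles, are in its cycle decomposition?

Trace each unvisited position around until it returns:
(0) (1 2 4 8 5 10 9 7 3 6) (11)
3 cycles in total.

3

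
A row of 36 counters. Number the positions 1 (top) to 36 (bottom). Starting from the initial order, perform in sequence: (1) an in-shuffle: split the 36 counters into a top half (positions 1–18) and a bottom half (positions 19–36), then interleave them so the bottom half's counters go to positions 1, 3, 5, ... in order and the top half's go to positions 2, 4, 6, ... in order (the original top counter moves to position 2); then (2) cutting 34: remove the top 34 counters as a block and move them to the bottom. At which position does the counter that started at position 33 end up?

Track the counter from position 33 forward through each operation:
  after op 1 (in-shuffle): 33 → 29
  after op 2 (cut 34): 29 → 31

31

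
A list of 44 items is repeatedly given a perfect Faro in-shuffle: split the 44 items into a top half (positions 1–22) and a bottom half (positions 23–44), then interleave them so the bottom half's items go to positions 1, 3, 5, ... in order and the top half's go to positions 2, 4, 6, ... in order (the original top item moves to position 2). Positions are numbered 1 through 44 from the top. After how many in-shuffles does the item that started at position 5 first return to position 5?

Follow position 5 under repeated in-shuffles:
5 → 10 → 20 → 40 → 35 → 25 → 5
It first returns after 6 in-shuffles.

6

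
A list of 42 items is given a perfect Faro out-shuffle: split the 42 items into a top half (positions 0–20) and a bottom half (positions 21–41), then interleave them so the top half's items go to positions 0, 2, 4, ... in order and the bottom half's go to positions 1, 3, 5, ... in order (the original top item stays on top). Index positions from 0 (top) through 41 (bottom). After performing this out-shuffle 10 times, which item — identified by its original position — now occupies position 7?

Work backwards from position 7, undoing one out-shuffle at a time:
7 ← 24 ← 12 ← 6 ← 3 ← 22 ← 11 ← 26 ← 13 ← 27 ← 34
So the item now at position 7 started at position 34.

34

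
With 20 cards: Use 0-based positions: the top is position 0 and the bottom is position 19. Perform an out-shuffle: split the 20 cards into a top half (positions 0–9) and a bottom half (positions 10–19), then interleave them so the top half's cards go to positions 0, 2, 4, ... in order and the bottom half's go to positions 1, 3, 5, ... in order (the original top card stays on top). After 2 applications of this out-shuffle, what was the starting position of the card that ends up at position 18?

14

Work backwards from position 18, undoing one out-shuffle at a time:
18 ← 9 ← 14
So the card now at position 18 started at position 14.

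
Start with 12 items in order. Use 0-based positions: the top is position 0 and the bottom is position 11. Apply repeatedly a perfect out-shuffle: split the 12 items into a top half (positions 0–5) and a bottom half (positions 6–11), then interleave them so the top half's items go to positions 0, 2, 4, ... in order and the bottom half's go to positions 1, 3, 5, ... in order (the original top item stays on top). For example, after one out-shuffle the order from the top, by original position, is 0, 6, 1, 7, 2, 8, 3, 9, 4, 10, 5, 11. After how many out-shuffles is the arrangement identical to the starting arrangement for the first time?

The out-shuffle permutes the 12 positions with cycle lengths [1, 1, 10].
Every item is home exactly when every cycle has completed a whole number of laps, i.e. after lcm(1, 10) = 10 out-shuffles.

10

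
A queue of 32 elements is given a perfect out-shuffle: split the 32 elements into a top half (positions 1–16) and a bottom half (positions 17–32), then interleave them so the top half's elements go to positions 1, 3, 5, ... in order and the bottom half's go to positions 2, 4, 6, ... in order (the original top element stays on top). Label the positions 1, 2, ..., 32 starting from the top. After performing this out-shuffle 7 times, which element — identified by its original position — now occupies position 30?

16

Work backwards from position 30, undoing one out-shuffle at a time:
30 ← 31 ← 16 ← 24 ← 28 ← 30 ← 31 ← 16
So the element now at position 30 started at position 16.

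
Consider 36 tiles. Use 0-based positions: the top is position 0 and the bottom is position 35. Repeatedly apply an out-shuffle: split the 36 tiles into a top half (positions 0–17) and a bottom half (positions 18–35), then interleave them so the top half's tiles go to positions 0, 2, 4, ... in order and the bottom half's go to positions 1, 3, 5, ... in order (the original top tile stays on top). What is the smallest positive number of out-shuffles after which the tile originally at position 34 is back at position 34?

12

Follow position 34 under repeated out-shuffles:
34 → 33 → 31 → 27 → 19 → 3 → 6 → 12 → 24 → 13 → 26 → 17 → 34
It first returns after 12 out-shuffles.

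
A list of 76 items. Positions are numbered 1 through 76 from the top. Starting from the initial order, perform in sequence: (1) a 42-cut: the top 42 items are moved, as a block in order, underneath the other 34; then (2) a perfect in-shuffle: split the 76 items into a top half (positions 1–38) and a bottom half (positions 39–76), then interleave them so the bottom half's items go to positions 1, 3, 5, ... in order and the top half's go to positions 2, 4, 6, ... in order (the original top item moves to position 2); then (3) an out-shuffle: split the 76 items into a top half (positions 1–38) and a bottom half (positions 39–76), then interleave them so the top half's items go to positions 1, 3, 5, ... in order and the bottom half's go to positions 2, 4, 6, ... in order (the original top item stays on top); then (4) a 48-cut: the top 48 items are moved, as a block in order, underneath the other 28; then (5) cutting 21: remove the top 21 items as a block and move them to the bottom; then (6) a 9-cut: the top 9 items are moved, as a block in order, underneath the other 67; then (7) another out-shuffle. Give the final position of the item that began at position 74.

Track the item from position 74 forward through each operation:
  after op 1 (cut 42): 74 → 32
  after op 2 (in-shuffle): 32 → 64
  after op 3 (out-shuffle): 64 → 52
  after op 4 (cut 48): 52 → 4
  after op 5 (cut 21): 4 → 59
  after op 6 (cut 9): 59 → 50
  after op 7 (out-shuffle): 50 → 24

24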